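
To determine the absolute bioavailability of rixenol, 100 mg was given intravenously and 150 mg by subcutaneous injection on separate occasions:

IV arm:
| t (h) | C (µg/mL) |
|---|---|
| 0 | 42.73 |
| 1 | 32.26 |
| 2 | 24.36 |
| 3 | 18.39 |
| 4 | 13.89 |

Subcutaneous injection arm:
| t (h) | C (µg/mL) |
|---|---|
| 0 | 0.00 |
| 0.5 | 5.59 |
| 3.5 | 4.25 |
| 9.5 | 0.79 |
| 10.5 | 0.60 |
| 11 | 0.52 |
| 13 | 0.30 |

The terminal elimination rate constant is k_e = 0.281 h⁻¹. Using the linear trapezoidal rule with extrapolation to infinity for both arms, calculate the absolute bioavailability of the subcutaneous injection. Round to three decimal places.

F = 0.149

Trapezoidal AUC_0→4 (IV):
  [0→1]: (42.73+32.26)/2 × 1 = 37.495
  [1→2]: (32.26+24.36)/2 × 1 = 28.31
  [2→3]: (24.36+18.39)/2 × 1 = 21.375
  [3→4]: (18.39+13.89)/2 × 1 = 16.14
  Sum = 103.32 µg/mL·h
IV tail: 13.89/0.281 = 49.431; AUC_iv,0→∞ = 103.32 + 49.431 = 152.751 µg/mL·h
Trapezoidal AUC_0→13 (subcutaneous injection):
  [0→0.5]: (0.00+5.59)/2 × 0.5 = 1.3975
  [0.5→3.5]: (5.59+4.25)/2 × 3 = 14.76
  [3.5→9.5]: (4.25+0.79)/2 × 6 = 15.12
  [9.5→10.5]: (0.79+0.60)/2 × 1 = 0.695
  [10.5→11]: (0.60+0.52)/2 × 0.5 = 0.28
  [11→13]: (0.52+0.30)/2 × 2 = 0.82
  Sum = 33.0725 µg/mL·h
subcutaneous injection tail: 0.30/0.281 = 1.068; AUC_ev,0→∞ = 33.0725 + 1.068 = 34.1405 µg/mL·h
F = (AUC_ev/D_ev)/(AUC_iv/D_iv) = (34.1405/150)/(152.751/100) = 0.227603/1.52751 = 0.1490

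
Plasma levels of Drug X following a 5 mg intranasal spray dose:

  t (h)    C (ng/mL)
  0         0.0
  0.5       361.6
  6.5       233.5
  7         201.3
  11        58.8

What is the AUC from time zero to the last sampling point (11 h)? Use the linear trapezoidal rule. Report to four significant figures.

AUC = 2505 ng/mL·h

Trapezoidal AUC_0→11:
  [0→0.5]: (0.0+361.6)/2 × 0.5 = 90.4
  [0.5→6.5]: (361.6+233.5)/2 × 6 = 1785.3
  [6.5→7]: (233.5+201.3)/2 × 0.5 = 108.7
  [7→11]: (201.3+58.8)/2 × 4 = 520.2
  Sum = 2504.6 ng/mL·h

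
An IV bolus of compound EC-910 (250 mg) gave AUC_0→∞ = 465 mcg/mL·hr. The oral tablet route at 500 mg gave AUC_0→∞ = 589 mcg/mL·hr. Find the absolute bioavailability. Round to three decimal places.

F = 0.633

F = (AUC_ev / D_ev) / (AUC_iv / D_iv)
  = (589/500) / (465/250)
  = 1.178 / 1.86 = 0.6333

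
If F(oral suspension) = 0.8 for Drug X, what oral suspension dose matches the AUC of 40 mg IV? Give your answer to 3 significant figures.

For equal systemic exposure: F × D_ev = D_iv
D_ev = D_iv / F = 40 / 0.8 = 50 mg

D_oral = 50.0 mg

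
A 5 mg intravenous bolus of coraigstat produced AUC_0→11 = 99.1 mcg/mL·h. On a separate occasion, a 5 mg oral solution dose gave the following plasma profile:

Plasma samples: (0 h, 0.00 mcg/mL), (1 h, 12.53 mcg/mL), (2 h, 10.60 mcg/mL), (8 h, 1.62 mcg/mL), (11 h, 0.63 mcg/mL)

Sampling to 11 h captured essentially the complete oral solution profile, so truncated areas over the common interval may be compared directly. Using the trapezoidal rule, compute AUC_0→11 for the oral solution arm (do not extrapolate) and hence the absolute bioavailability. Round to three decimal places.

F = 0.584

Trapezoidal AUC_0→11 (oral solution):
  [0→1]: (0.00+12.53)/2 × 1 = 6.265
  [1→2]: (12.53+10.60)/2 × 1 = 11.565
  [2→8]: (10.60+1.62)/2 × 6 = 36.66
  [8→11]: (1.62+0.63)/2 × 3 = 3.375
  Sum = 57.865 mcg/mL·h
F = (AUC_ev/D_ev)/(AUC_iv/D_iv) = (57.865/5)/(99.1/5) = 11.573/19.82 = 0.5839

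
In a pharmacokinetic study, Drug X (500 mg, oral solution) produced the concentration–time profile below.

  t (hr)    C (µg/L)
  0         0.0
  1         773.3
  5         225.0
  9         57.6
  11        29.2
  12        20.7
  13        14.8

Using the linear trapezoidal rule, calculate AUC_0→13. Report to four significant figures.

Trapezoidal AUC_0→13:
  [0→1]: (0.0+773.3)/2 × 1 = 386.65
  [1→5]: (773.3+225.0)/2 × 4 = 1996.6
  [5→9]: (225.0+57.6)/2 × 4 = 565.2
  [9→11]: (57.6+29.2)/2 × 2 = 86.8
  [11→12]: (29.2+20.7)/2 × 1 = 24.95
  [12→13]: (20.7+14.8)/2 × 1 = 17.75
  Sum = 3077.95 µg/L·hr

AUC = 3078 µg/L·hr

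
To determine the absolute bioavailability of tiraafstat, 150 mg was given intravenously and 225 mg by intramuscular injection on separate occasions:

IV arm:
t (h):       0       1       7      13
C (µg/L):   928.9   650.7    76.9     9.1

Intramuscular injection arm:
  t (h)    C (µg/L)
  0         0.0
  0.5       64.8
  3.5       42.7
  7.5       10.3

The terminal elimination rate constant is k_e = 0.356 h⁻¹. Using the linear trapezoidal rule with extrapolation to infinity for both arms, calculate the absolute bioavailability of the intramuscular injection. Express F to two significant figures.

Trapezoidal AUC_0→13 (IV):
  [0→1]: (928.9+650.7)/2 × 1 = 789.8
  [1→7]: (650.7+76.9)/2 × 6 = 2182.8
  [7→13]: (76.9+9.1)/2 × 6 = 258.0
  Sum = 3230.6 µg/L·h
IV tail: 9.1/0.356 = 25.562; AUC_iv,0→∞ = 3230.6 + 25.562 = 3256.162 µg/L·h
Trapezoidal AUC_0→7.5 (intramuscular injection):
  [0→0.5]: (0.0+64.8)/2 × 0.5 = 16.2
  [0.5→3.5]: (64.8+42.7)/2 × 3 = 161.25
  [3.5→7.5]: (42.7+10.3)/2 × 4 = 106.0
  Sum = 283.45 µg/L·h
intramuscular injection tail: 10.3/0.356 = 28.933; AUC_ev,0→∞ = 283.45 + 28.933 = 312.383 µg/L·h
F = (AUC_ev/D_ev)/(AUC_iv/D_iv) = (312.383/225)/(3256.162/150) = 1.38837/21.7077 = 0.0640

F = 0.064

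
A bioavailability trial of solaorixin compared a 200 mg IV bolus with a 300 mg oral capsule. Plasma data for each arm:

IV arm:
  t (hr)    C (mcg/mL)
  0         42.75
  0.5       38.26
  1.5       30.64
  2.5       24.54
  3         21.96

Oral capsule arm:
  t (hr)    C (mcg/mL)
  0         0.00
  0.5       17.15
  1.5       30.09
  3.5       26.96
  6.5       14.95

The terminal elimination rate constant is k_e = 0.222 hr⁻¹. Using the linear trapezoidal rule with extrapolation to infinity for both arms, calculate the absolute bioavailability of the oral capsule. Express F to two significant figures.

Trapezoidal AUC_0→3 (IV):
  [0→0.5]: (42.75+38.26)/2 × 0.5 = 20.2525
  [0.5→1.5]: (38.26+30.64)/2 × 1 = 34.45
  [1.5→2.5]: (30.64+24.54)/2 × 1 = 27.59
  [2.5→3]: (24.54+21.96)/2 × 0.5 = 11.625
  Sum = 93.9175 mcg/mL·hr
IV tail: 21.96/0.222 = 98.919; AUC_iv,0→∞ = 93.9175 + 98.919 = 192.8365 mcg/mL·hr
Trapezoidal AUC_0→6.5 (oral capsule):
  [0→0.5]: (0.00+17.15)/2 × 0.5 = 4.2875
  [0.5→1.5]: (17.15+30.09)/2 × 1 = 23.62
  [1.5→3.5]: (30.09+26.96)/2 × 2 = 57.05
  [3.5→6.5]: (26.96+14.95)/2 × 3 = 62.865
  Sum = 147.8225 mcg/mL·hr
oral capsule tail: 14.95/0.222 = 67.342; AUC_ev,0→∞ = 147.8225 + 67.342 = 215.1645 mcg/mL·hr
F = (AUC_ev/D_ev)/(AUC_iv/D_iv) = (215.1645/300)/(192.8365/200) = 0.717215/0.9641825 = 0.7439

F = 0.74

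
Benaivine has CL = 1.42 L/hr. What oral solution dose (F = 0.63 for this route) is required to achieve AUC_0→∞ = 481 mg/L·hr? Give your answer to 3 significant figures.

Dose = 1080 mg

Dose = CL × AUC_0→∞ / F
     = 1.42 × 481 / 0.63 = 1084.16 mg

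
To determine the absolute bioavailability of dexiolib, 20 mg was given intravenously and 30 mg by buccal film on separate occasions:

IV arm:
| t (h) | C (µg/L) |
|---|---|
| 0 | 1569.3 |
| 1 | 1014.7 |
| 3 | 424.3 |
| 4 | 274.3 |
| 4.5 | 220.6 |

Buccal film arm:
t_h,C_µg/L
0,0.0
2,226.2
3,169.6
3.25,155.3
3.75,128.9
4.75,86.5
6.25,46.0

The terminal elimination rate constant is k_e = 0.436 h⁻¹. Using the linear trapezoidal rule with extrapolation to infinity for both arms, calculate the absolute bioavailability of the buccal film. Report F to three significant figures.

F = 0.152

Trapezoidal AUC_0→4.5 (IV):
  [0→1]: (1569.3+1014.7)/2 × 1 = 1292.0
  [1→3]: (1014.7+424.3)/2 × 2 = 1439.0
  [3→4]: (424.3+274.3)/2 × 1 = 349.3
  [4→4.5]: (274.3+220.6)/2 × 0.5 = 123.725
  Sum = 3204.025 µg/L·h
IV tail: 220.6/0.436 = 505.963; AUC_iv,0→∞ = 3204.025 + 505.963 = 3709.988 µg/L·h
Trapezoidal AUC_0→6.25 (buccal film):
  [0→2]: (0.0+226.2)/2 × 2 = 226.2
  [2→3]: (226.2+169.6)/2 × 1 = 197.9
  [3→3.25]: (169.6+155.3)/2 × 0.25 = 40.6125
  [3.25→3.75]: (155.3+128.9)/2 × 0.5 = 71.05
  [3.75→4.75]: (128.9+86.5)/2 × 1 = 107.7
  [4.75→6.25]: (86.5+46.0)/2 × 1.5 = 99.375
  Sum = 742.8375 µg/L·h
buccal film tail: 46.0/0.436 = 105.505; AUC_ev,0→∞ = 742.8375 + 105.505 = 848.3425 µg/L·h
F = (AUC_ev/D_ev)/(AUC_iv/D_iv) = (848.3425/30)/(3709.988/20) = 28.2781/185.4994 = 0.1524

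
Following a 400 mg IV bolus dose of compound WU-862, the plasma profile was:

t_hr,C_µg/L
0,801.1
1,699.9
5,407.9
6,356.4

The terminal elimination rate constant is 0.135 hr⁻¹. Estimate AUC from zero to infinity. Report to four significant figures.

Trapezoidal AUC_0→6:
  [0→1]: (801.1+699.9)/2 × 1 = 750.5
  [1→5]: (699.9+407.9)/2 × 4 = 2215.6
  [5→6]: (407.9+356.4)/2 × 1 = 382.15
  Sum = 3348.25 µg/L·hr
Extrapolated tail: C_last / k_e = 356.4 / 0.135 = 2640.000
AUC_0→∞ = 3348.25 + 2640.000 = 5988.25 µg/L·hr

AUC = 5988 µg/L·hr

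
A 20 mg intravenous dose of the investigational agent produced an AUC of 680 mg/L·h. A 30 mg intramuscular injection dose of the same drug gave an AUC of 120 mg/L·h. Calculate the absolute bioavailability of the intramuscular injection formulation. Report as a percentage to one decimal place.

F = (AUC_ev / D_ev) / (AUC_iv / D_iv)
  = (120/30) / (680/20)
  = 4 / 34 = 0.1176
  = 11.76%

F = 11.8%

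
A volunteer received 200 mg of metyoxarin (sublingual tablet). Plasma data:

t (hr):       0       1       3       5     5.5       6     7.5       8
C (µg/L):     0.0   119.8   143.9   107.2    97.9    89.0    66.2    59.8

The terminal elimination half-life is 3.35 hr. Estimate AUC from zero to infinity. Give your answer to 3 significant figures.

Trapezoidal AUC_0→8:
  [0→1]: (0.0+119.8)/2 × 1 = 59.9
  [1→3]: (119.8+143.9)/2 × 2 = 263.7
  [3→5]: (143.9+107.2)/2 × 2 = 251.1
  [5→5.5]: (107.2+97.9)/2 × 0.5 = 51.275
  [5.5→6]: (97.9+89.0)/2 × 0.5 = 46.725
  [6→7.5]: (89.0+66.2)/2 × 1.5 = 116.4
  [7.5→8]: (66.2+59.8)/2 × 0.5 = 31.5
  Sum = 820.6 µg/L·hr
k_e = ln2 / t½ = 0.693147 / 3.35 = 0.2069 hr^-1
Extrapolated tail: C_last / k_e = 59.8 / 0.2069 = 289.029
AUC_0→∞ = 820.6 + 289.029 = 1109.629 µg/L·hr

AUC = 1110 µg/L·hr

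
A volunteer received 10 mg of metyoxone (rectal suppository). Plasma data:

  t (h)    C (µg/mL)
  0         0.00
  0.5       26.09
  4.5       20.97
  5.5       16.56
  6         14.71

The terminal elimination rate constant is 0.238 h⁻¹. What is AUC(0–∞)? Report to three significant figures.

Trapezoidal AUC_0→6:
  [0→0.5]: (0.00+26.09)/2 × 0.5 = 6.5225
  [0.5→4.5]: (26.09+20.97)/2 × 4 = 94.12
  [4.5→5.5]: (20.97+16.56)/2 × 1 = 18.765
  [5.5→6]: (16.56+14.71)/2 × 0.5 = 7.8175
  Sum = 127.225 µg/mL·h
Extrapolated tail: C_last / k_e = 14.71 / 0.238 = 61.807
AUC_0→∞ = 127.225 + 61.807 = 189.032 µg/mL·h

AUC = 189 µg/mL·h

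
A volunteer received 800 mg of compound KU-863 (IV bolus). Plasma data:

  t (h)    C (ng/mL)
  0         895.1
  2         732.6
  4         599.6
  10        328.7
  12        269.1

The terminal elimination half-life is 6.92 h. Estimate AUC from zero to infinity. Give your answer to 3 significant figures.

Trapezoidal AUC_0→12:
  [0→2]: (895.1+732.6)/2 × 2 = 1627.7
  [2→4]: (732.6+599.6)/2 × 2 = 1332.2
  [4→10]: (599.6+328.7)/2 × 6 = 2784.9
  [10→12]: (328.7+269.1)/2 × 2 = 597.8
  Sum = 6342.6 ng/mL·h
k_e = ln2 / t½ = 0.693147 / 6.92 = 0.1002 h^-1
Extrapolated tail: C_last / k_e = 269.1 / 0.1002 = 2685.629
AUC_0→∞ = 6342.6 + 2685.629 = 9028.229 ng/mL·h

AUC = 9030 ng/mL·h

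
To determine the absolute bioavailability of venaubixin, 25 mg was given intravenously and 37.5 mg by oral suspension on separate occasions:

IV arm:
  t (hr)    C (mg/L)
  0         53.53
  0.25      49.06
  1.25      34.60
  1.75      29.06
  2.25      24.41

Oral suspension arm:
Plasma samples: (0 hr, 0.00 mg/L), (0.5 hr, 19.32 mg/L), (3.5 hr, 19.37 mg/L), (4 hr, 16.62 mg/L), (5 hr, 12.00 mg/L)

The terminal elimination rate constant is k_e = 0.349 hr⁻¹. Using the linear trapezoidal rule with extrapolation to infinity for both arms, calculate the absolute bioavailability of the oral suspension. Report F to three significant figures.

Trapezoidal AUC_0→2.25 (IV):
  [0→0.25]: (53.53+49.06)/2 × 0.25 = 12.82375
  [0.25→1.25]: (49.06+34.60)/2 × 1 = 41.83
  [1.25→1.75]: (34.60+29.06)/2 × 0.5 = 15.915
  [1.75→2.25]: (29.06+24.41)/2 × 0.5 = 13.3675
  Sum = 83.93625 mg/L·hr
IV tail: 24.41/0.349 = 69.943; AUC_iv,0→∞ = 83.93625 + 69.943 = 153.87925 mg/L·hr
Trapezoidal AUC_0→5 (oral suspension):
  [0→0.5]: (0.00+19.32)/2 × 0.5 = 4.83
  [0.5→3.5]: (19.32+19.37)/2 × 3 = 58.035
  [3.5→4]: (19.37+16.62)/2 × 0.5 = 8.9975
  [4→5]: (16.62+12.00)/2 × 1 = 14.31
  Sum = 86.1725 mg/L·hr
oral suspension tail: 12.00/0.349 = 34.384; AUC_ev,0→∞ = 86.1725 + 34.384 = 120.5565 mg/L·hr
F = (AUC_ev/D_ev)/(AUC_iv/D_iv) = (120.5565/37.5)/(153.87925/25) = 3.21484/6.15517 = 0.5223

F = 0.522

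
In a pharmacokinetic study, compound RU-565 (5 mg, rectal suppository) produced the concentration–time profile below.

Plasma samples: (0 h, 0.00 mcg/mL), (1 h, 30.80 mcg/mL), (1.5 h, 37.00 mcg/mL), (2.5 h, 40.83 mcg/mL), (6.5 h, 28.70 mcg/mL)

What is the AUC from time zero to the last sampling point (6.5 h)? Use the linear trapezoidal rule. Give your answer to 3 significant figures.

Trapezoidal AUC_0→6.5:
  [0→1]: (0.00+30.80)/2 × 1 = 15.4
  [1→1.5]: (30.80+37.00)/2 × 0.5 = 16.95
  [1.5→2.5]: (37.00+40.83)/2 × 1 = 38.915
  [2.5→6.5]: (40.83+28.70)/2 × 4 = 139.06
  Sum = 210.325 mcg/mL·h

AUC = 210 mcg/mL·h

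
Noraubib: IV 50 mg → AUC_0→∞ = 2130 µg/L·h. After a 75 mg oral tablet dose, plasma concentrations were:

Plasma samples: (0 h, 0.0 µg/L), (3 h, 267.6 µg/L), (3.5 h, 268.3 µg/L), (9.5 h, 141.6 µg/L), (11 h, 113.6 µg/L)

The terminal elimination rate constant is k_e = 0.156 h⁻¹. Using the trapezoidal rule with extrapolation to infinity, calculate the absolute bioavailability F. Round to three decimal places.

F = 0.840

Trapezoidal AUC_0→11 (oral tablet):
  [0→3]: (0.0+267.6)/2 × 3 = 401.4
  [3→3.5]: (267.6+268.3)/2 × 0.5 = 133.975
  [3.5→9.5]: (268.3+141.6)/2 × 6 = 1229.7
  [9.5→11]: (141.6+113.6)/2 × 1.5 = 191.4
  Sum = 1956.475 µg/L·h
Tail: C_last/k_e = 113.6/0.156 = 728.205
AUC_0→∞ (oral tablet) = 1956.475 + 728.205 = 2684.68 µg/L·h
F = (AUC_ev/D_ev)/(AUC_iv/D_iv) = (2684.68/75)/(2130/50) = 35.7957/42.6 = 0.8403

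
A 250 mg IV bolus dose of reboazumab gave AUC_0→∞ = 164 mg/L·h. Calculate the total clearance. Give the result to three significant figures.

CL = 1.52 L/h

CL = Dose_iv / AUC_0→∞
   = 250 / 164 = 1.52439 L/h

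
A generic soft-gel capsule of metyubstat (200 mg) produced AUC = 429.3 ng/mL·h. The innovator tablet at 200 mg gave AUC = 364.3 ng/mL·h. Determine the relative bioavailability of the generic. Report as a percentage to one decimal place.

F_rel = (AUC_test/D_test) / (AUC_ref/D_ref)
      = (429.3/200) / (364.3/200)
      = 2.1465 / 1.8215 = 1.1784 = 117.84%

F_rel = 117.8%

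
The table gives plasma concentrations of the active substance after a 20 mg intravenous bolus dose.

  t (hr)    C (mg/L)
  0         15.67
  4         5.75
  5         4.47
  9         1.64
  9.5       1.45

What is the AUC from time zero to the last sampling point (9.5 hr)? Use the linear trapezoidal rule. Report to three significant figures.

AUC = 60.9 mg/L·hr

Trapezoidal AUC_0→9.5:
  [0→4]: (15.67+5.75)/2 × 4 = 42.84
  [4→5]: (5.75+4.47)/2 × 1 = 5.11
  [5→9]: (4.47+1.64)/2 × 4 = 12.22
  [9→9.5]: (1.64+1.45)/2 × 0.5 = 0.7725
  Sum = 60.9425 mg/L·hr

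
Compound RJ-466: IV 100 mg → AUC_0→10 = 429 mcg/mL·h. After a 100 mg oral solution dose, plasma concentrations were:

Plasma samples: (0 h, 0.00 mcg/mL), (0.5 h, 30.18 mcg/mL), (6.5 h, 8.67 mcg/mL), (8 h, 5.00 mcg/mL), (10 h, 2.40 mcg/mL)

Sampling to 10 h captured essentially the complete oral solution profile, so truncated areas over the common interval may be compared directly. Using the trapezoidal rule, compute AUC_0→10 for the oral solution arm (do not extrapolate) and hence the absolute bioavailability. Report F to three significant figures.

Trapezoidal AUC_0→10 (oral solution):
  [0→0.5]: (0.00+30.18)/2 × 0.5 = 7.545
  [0.5→6.5]: (30.18+8.67)/2 × 6 = 116.55
  [6.5→8]: (8.67+5.00)/2 × 1.5 = 10.2525
  [8→10]: (5.00+2.40)/2 × 2 = 7.4
  Sum = 141.7475 mcg/mL·h
F = (AUC_ev/D_ev)/(AUC_iv/D_iv) = (141.7475/100)/(429/100) = 1.417475/4.29 = 0.3304

F = 0.330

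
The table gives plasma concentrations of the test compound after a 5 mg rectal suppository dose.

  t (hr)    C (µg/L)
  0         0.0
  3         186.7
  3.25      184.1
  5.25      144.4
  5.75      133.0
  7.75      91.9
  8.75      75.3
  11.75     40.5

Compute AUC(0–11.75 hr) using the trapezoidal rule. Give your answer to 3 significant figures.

AUC = 1210 µg/L·hr

Trapezoidal AUC_0→11.75:
  [0→3]: (0.0+186.7)/2 × 3 = 280.05
  [3→3.25]: (186.7+184.1)/2 × 0.25 = 46.35
  [3.25→5.25]: (184.1+144.4)/2 × 2 = 328.5
  [5.25→5.75]: (144.4+133.0)/2 × 0.5 = 69.35
  [5.75→7.75]: (133.0+91.9)/2 × 2 = 224.9
  [7.75→8.75]: (91.9+75.3)/2 × 1 = 83.6
  [8.75→11.75]: (75.3+40.5)/2 × 3 = 173.7
  Sum = 1206.45 µg/L·hr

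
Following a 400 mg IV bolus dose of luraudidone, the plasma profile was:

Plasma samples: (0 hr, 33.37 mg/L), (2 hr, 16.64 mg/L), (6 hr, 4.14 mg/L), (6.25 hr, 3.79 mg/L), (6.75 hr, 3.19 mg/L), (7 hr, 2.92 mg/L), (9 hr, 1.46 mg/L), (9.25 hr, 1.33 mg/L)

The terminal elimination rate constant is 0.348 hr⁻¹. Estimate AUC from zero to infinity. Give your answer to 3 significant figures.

AUC = 104 mg/L·hr

Trapezoidal AUC_0→9.25:
  [0→2]: (33.37+16.64)/2 × 2 = 50.01
  [2→6]: (16.64+4.14)/2 × 4 = 41.56
  [6→6.25]: (4.14+3.79)/2 × 0.25 = 0.99125
  [6.25→6.75]: (3.79+3.19)/2 × 0.5 = 1.745
  [6.75→7]: (3.19+2.92)/2 × 0.25 = 0.76375
  [7→9]: (2.92+1.46)/2 × 2 = 4.38
  [9→9.25]: (1.46+1.33)/2 × 0.25 = 0.34875
  Sum = 99.79875 mg/L·hr
Extrapolated tail: C_last / k_e = 1.33 / 0.348 = 3.822
AUC_0→∞ = 99.79875 + 3.822 = 103.62075 mg/L·hr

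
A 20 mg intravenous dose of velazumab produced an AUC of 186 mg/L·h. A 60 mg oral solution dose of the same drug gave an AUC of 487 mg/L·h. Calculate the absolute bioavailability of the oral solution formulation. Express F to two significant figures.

F = (AUC_ev / D_ev) / (AUC_iv / D_iv)
  = (487/60) / (186/20)
  = 8.11667 / 9.3 = 0.8728

F = 0.87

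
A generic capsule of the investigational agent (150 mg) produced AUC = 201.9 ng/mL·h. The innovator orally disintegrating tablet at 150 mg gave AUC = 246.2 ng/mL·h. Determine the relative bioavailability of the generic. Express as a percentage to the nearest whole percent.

F_rel = 82%

F_rel = (AUC_test/D_test) / (AUC_ref/D_ref)
      = (201.9/150) / (246.2/150)
      = 1.346 / 1.64133 = 0.8201 = 82.01%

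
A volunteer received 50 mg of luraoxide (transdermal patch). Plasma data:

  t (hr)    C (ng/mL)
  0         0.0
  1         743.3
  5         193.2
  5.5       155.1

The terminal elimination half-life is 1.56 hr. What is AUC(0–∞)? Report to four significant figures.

AUC = 2681 ng/mL·hr

Trapezoidal AUC_0→5.5:
  [0→1]: (0.0+743.3)/2 × 1 = 371.65
  [1→5]: (743.3+193.2)/2 × 4 = 1873.0
  [5→5.5]: (193.2+155.1)/2 × 0.5 = 87.075
  Sum = 2331.725 ng/mL·hr
k_e = ln2 / t½ = 0.693147 / 1.56 = 0.4443 hr^-1
Extrapolated tail: C_last / k_e = 155.1 / 0.4443 = 349.088
AUC_0→∞ = 2331.725 + 349.088 = 2680.813 ng/mL·hr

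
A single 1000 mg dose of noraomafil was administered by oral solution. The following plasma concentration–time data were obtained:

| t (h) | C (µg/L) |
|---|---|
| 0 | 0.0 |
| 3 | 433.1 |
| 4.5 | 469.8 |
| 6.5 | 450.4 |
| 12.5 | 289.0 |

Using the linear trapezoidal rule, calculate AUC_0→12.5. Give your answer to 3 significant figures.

AUC = 4470 µg/L·h

Trapezoidal AUC_0→12.5:
  [0→3]: (0.0+433.1)/2 × 3 = 649.65
  [3→4.5]: (433.1+469.8)/2 × 1.5 = 677.175
  [4.5→6.5]: (469.8+450.4)/2 × 2 = 920.2
  [6.5→12.5]: (450.4+289.0)/2 × 6 = 2218.2
  Sum = 4465.225 µg/L·h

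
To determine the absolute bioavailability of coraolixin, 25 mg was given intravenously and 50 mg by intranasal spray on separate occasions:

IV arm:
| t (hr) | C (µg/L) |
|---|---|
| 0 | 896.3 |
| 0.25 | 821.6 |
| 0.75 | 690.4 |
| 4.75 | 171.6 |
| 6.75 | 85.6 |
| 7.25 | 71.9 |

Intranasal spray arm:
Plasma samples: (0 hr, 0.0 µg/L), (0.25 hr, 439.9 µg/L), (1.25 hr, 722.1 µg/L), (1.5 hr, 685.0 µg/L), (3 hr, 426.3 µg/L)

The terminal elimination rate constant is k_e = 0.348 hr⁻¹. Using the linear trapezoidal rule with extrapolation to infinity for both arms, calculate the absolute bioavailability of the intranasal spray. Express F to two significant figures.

F = 0.51

Trapezoidal AUC_0→7.25 (IV):
  [0→0.25]: (896.3+821.6)/2 × 0.25 = 214.7375
  [0.25→0.75]: (821.6+690.4)/2 × 0.5 = 378.0
  [0.75→4.75]: (690.4+171.6)/2 × 4 = 1724.0
  [4.75→6.75]: (171.6+85.6)/2 × 2 = 257.2
  [6.75→7.25]: (85.6+71.9)/2 × 0.5 = 39.375
  Sum = 2613.3125 µg/L·hr
IV tail: 71.9/0.348 = 206.609; AUC_iv,0→∞ = 2613.3125 + 206.609 = 2819.9215 µg/L·hr
Trapezoidal AUC_0→3 (intranasal spray):
  [0→0.25]: (0.0+439.9)/2 × 0.25 = 54.9875
  [0.25→1.25]: (439.9+722.1)/2 × 1 = 581.0
  [1.25→1.5]: (722.1+685.0)/2 × 0.25 = 175.8875
  [1.5→3]: (685.0+426.3)/2 × 1.5 = 833.475
  Sum = 1645.35 µg/L·hr
intranasal spray tail: 426.3/0.348 = 1225.000; AUC_ev,0→∞ = 1645.35 + 1225.000 = 2870.35 µg/L·hr
F = (AUC_ev/D_ev)/(AUC_iv/D_iv) = (2870.35/50)/(2819.9215/25) = 57.407/112.79686 = 0.5089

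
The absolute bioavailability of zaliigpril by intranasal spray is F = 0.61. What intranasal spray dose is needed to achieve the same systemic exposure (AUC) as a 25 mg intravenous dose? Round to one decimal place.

For equal systemic exposure: F × D_ev = D_iv
D_ev = D_iv / F = 25 / 0.61 = 40.9836 mg

D_intranasal = 41.0 mg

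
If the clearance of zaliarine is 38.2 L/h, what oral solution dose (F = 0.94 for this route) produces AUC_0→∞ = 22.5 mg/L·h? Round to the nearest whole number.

Dose = 914 mg

Dose = CL × AUC_0→∞ / F
     = 38.2 × 22.5 / 0.94 = 914.362 mg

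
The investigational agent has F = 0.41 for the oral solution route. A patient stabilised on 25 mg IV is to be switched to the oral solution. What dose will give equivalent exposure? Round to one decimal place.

D_oral = 61.0 mg

For equal systemic exposure: F × D_ev = D_iv
D_ev = D_iv / F = 25 / 0.41 = 60.9756 mg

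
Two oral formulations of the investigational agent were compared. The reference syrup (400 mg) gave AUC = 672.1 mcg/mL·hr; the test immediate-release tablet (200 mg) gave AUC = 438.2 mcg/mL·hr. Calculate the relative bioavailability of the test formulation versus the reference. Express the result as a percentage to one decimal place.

F_rel = (AUC_test/D_test) / (AUC_ref/D_ref)
      = (438.2/200) / (672.1/400)
      = 2.191 / 1.68025 = 1.3040 = 130.40%

F_rel = 130.4%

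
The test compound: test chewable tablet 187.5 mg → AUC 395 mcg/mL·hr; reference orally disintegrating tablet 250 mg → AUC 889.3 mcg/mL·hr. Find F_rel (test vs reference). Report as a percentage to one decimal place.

F_rel = (AUC_test/D_test) / (AUC_ref/D_ref)
      = (395/187.5) / (889.3/250)
      = 2.10667 / 3.5572 = 0.5922 = 59.22%

F_rel = 59.2%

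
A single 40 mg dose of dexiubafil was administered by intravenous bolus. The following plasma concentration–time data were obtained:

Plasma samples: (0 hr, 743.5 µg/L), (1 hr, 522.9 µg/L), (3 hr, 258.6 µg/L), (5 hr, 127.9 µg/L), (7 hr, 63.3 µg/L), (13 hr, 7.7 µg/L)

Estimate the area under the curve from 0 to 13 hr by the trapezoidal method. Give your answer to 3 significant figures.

AUC = 2210 µg/L·hr

Trapezoidal AUC_0→13:
  [0→1]: (743.5+522.9)/2 × 1 = 633.2
  [1→3]: (522.9+258.6)/2 × 2 = 781.5
  [3→5]: (258.6+127.9)/2 × 2 = 386.5
  [5→7]: (127.9+63.3)/2 × 2 = 191.2
  [7→13]: (63.3+7.7)/2 × 6 = 213.0
  Sum = 2205.4 µg/L·hr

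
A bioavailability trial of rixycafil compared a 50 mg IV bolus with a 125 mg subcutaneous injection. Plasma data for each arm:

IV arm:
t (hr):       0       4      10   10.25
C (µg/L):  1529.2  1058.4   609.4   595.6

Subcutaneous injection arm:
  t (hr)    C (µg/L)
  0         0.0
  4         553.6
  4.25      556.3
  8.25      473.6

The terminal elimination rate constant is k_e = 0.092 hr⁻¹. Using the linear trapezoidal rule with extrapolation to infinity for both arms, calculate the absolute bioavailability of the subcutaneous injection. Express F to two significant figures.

Trapezoidal AUC_0→10.25 (IV):
  [0→4]: (1529.2+1058.4)/2 × 4 = 5175.2
  [4→10]: (1058.4+609.4)/2 × 6 = 5003.4
  [10→10.25]: (609.4+595.6)/2 × 0.25 = 150.625
  Sum = 10329.225 µg/L·hr
IV tail: 595.6/0.092 = 6473.913; AUC_iv,0→∞ = 10329.225 + 6473.913 = 16803.138 µg/L·hr
Trapezoidal AUC_0→8.25 (subcutaneous injection):
  [0→4]: (0.0+553.6)/2 × 4 = 1107.2
  [4→4.25]: (553.6+556.3)/2 × 0.25 = 138.7375
  [4.25→8.25]: (556.3+473.6)/2 × 4 = 2059.8
  Sum = 3305.7375 µg/L·hr
subcutaneous injection tail: 473.6/0.092 = 5147.826; AUC_ev,0→∞ = 3305.7375 + 5147.826 = 8453.5635 µg/L·hr
F = (AUC_ev/D_ev)/(AUC_iv/D_iv) = (8453.5635/125)/(16803.138/50) = 67.628508/336.06276 = 0.2012

F = 0.20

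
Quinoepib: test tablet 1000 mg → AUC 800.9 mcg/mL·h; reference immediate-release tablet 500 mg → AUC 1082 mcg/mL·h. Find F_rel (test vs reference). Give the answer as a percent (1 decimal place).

F_rel = 37.0%

F_rel = (AUC_test/D_test) / (AUC_ref/D_ref)
      = (800.9/1000) / (1082/500)
      = 0.8009 / 2.164 = 0.3701 = 37.01%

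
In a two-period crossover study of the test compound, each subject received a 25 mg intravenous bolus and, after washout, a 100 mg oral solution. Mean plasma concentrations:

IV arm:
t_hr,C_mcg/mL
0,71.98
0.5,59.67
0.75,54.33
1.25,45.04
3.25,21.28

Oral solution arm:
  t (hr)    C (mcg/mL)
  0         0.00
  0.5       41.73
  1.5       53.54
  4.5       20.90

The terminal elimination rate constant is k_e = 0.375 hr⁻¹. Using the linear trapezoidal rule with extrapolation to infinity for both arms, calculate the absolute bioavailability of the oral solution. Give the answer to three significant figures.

F = 0.289

Trapezoidal AUC_0→3.25 (IV):
  [0→0.5]: (71.98+59.67)/2 × 0.5 = 32.9125
  [0.5→0.75]: (59.67+54.33)/2 × 0.25 = 14.25
  [0.75→1.25]: (54.33+45.04)/2 × 0.5 = 24.8425
  [1.25→3.25]: (45.04+21.28)/2 × 2 = 66.32
  Sum = 138.325 mcg/mL·hr
IV tail: 21.28/0.375 = 56.747; AUC_iv,0→∞ = 138.325 + 56.747 = 195.072 mcg/mL·hr
Trapezoidal AUC_0→4.5 (oral solution):
  [0→0.5]: (0.00+41.73)/2 × 0.5 = 10.4325
  [0.5→1.5]: (41.73+53.54)/2 × 1 = 47.635
  [1.5→4.5]: (53.54+20.90)/2 × 3 = 111.66
  Sum = 169.7275 mcg/mL·hr
oral solution tail: 20.90/0.375 = 55.733; AUC_ev,0→∞ = 169.7275 + 55.733 = 225.4605 mcg/mL·hr
F = (AUC_ev/D_ev)/(AUC_iv/D_iv) = (225.4605/100)/(195.072/25) = 2.254605/7.80288 = 0.2889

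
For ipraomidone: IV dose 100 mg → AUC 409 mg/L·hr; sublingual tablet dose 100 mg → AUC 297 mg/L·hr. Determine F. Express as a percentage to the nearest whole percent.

F = 73%

F = (AUC_ev / D_ev) / (AUC_iv / D_iv)
  = (297/100) / (409/100)
  = 2.97 / 4.09 = 0.7262
  = 72.62%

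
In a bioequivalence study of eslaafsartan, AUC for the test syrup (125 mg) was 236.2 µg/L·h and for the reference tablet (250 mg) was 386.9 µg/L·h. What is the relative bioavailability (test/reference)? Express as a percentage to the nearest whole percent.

F_rel = 122%

F_rel = (AUC_test/D_test) / (AUC_ref/D_ref)
      = (236.2/125) / (386.9/250)
      = 1.8896 / 1.5476 = 1.2210 = 122.10%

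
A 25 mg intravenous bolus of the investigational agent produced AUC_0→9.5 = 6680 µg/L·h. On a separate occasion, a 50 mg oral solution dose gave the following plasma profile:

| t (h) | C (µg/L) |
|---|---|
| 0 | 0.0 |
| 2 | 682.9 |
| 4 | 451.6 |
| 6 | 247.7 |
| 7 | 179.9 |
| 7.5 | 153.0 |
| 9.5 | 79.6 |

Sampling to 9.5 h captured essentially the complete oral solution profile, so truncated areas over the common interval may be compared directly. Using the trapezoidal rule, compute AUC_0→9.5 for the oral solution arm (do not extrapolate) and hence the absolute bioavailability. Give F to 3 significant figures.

F = 0.228

Trapezoidal AUC_0→9.5 (oral solution):
  [0→2]: (0.0+682.9)/2 × 2 = 682.9
  [2→4]: (682.9+451.6)/2 × 2 = 1134.5
  [4→6]: (451.6+247.7)/2 × 2 = 699.3
  [6→7]: (247.7+179.9)/2 × 1 = 213.8
  [7→7.5]: (179.9+153.0)/2 × 0.5 = 83.225
  [7.5→9.5]: (153.0+79.6)/2 × 2 = 232.6
  Sum = 3046.325 µg/L·h
F = (AUC_ev/D_ev)/(AUC_iv/D_iv) = (3046.325/50)/(6680/25) = 60.9265/267.2 = 0.2280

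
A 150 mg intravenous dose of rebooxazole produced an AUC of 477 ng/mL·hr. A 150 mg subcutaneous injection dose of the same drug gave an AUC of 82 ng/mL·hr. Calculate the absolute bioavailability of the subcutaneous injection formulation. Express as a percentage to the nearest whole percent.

F = 17%

F = (AUC_ev / D_ev) / (AUC_iv / D_iv)
  = (82/150) / (477/150)
  = 0.546667 / 3.18 = 0.1719
  = 17.19%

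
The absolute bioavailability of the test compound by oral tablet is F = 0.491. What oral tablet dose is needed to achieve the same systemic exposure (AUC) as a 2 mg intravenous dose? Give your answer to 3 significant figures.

D_oral = 4.07 mg

For equal systemic exposure: F × D_ev = D_iv
D_ev = D_iv / F = 2 / 0.491 = 4.07332 mg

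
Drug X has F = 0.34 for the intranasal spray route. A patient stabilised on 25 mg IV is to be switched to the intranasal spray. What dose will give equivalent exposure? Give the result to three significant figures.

D_intranasal = 73.5 mg

For equal systemic exposure: F × D_ev = D_iv
D_ev = D_iv / F = 25 / 0.34 = 73.5294 mg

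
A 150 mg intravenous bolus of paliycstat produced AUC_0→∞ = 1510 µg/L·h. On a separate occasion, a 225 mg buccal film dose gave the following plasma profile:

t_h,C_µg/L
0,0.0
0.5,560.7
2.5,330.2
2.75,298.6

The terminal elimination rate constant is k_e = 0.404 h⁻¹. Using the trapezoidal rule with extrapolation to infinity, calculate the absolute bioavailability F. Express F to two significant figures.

Trapezoidal AUC_0→2.75 (buccal film):
  [0→0.5]: (0.0+560.7)/2 × 0.5 = 140.175
  [0.5→2.5]: (560.7+330.2)/2 × 2 = 890.9
  [2.5→2.75]: (330.2+298.6)/2 × 0.25 = 78.6
  Sum = 1109.675 µg/L·h
Tail: C_last/k_e = 298.6/0.404 = 739.109
AUC_0→∞ (buccal film) = 1109.675 + 739.109 = 1848.784 µg/L·h
F = (AUC_ev/D_ev)/(AUC_iv/D_iv) = (1848.784/225)/(1510/150) = 8.21682/10.0667 = 0.8162

F = 0.82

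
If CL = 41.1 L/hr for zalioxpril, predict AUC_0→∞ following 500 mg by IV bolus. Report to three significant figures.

AUC_0→∞ = Dose_iv / CL
        = 500 / 41.1 = 12.1655 mg/L·hr

AUC = 12.2 mg/L·hr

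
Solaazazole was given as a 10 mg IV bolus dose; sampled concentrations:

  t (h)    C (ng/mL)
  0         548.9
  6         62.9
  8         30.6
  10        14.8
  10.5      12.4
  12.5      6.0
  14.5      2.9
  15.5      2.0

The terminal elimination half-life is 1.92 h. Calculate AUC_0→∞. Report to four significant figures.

AUC = 2016 ng/mL·h

Trapezoidal AUC_0→15.5:
  [0→6]: (548.9+62.9)/2 × 6 = 1835.4
  [6→8]: (62.9+30.6)/2 × 2 = 93.5
  [8→10]: (30.6+14.8)/2 × 2 = 45.4
  [10→10.5]: (14.8+12.4)/2 × 0.5 = 6.8
  [10.5→12.5]: (12.4+6.0)/2 × 2 = 18.4
  [12.5→14.5]: (6.0+2.9)/2 × 2 = 8.9
  [14.5→15.5]: (2.9+2.0)/2 × 1 = 2.45
  Sum = 2010.85 ng/mL·h
k_e = ln2 / t½ = 0.693147 / 1.92 = 0.3610 h^-1
Extrapolated tail: C_last / k_e = 2.0 / 0.361 = 5.540
AUC_0→∞ = 2010.85 + 5.540 = 2016.39 ng/mL·h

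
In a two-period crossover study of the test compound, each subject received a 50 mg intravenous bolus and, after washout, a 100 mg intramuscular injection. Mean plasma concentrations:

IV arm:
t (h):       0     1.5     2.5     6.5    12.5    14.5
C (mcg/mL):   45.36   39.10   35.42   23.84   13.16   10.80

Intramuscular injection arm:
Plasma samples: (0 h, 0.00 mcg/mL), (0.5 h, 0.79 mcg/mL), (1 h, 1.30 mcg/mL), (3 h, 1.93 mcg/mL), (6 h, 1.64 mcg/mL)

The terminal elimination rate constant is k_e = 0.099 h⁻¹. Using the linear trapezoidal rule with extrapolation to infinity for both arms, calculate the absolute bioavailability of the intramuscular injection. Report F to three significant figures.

F = 0.0279

Trapezoidal AUC_0→14.5 (IV):
  [0→1.5]: (45.36+39.10)/2 × 1.5 = 63.345
  [1.5→2.5]: (39.10+35.42)/2 × 1 = 37.26
  [2.5→6.5]: (35.42+23.84)/2 × 4 = 118.52
  [6.5→12.5]: (23.84+13.16)/2 × 6 = 111.0
  [12.5→14.5]: (13.16+10.80)/2 × 2 = 23.96
  Sum = 354.085 mcg/mL·h
IV tail: 10.80/0.099 = 109.091; AUC_iv,0→∞ = 354.085 + 109.091 = 463.176 mcg/mL·h
Trapezoidal AUC_0→6 (intramuscular injection):
  [0→0.5]: (0.00+0.79)/2 × 0.5 = 0.1975
  [0.5→1]: (0.79+1.30)/2 × 0.5 = 0.5225
  [1→3]: (1.30+1.93)/2 × 2 = 3.23
  [3→6]: (1.93+1.64)/2 × 3 = 5.355
  Sum = 9.305 mcg/mL·h
intramuscular injection tail: 1.64/0.099 = 16.566; AUC_ev,0→∞ = 9.305 + 16.566 = 25.871 mcg/mL·h
F = (AUC_ev/D_ev)/(AUC_iv/D_iv) = (25.871/100)/(463.176/50) = 0.25871/9.26352 = 0.0279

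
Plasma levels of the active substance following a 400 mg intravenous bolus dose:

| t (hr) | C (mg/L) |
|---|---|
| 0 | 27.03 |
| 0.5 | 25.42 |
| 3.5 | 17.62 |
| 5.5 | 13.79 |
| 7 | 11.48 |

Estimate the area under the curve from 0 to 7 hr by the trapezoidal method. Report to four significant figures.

AUC = 128.0 mg/L·hr

Trapezoidal AUC_0→7:
  [0→0.5]: (27.03+25.42)/2 × 0.5 = 13.1125
  [0.5→3.5]: (25.42+17.62)/2 × 3 = 64.56
  [3.5→5.5]: (17.62+13.79)/2 × 2 = 31.41
  [5.5→7]: (13.79+11.48)/2 × 1.5 = 18.9525
  Sum = 128.035 mg/L·hr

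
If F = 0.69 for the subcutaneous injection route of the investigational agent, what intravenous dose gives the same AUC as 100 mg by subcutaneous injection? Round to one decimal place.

D_iv = 69.0 mg

Systemic exposure from an extravascular dose = F × D_ev, so the equivalent IV dose is F × D_ev.
D_iv = F × D_ev = 0.69 × 100 = 69 mg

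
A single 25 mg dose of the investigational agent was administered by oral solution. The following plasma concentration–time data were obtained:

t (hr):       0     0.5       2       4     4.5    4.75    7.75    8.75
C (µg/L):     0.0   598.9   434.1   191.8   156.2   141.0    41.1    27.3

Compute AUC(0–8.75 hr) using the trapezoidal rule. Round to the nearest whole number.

Trapezoidal AUC_0→8.75:
  [0→0.5]: (0.0+598.9)/2 × 0.5 = 149.725
  [0.5→2]: (598.9+434.1)/2 × 1.5 = 774.75
  [2→4]: (434.1+191.8)/2 × 2 = 625.9
  [4→4.5]: (191.8+156.2)/2 × 0.5 = 87.0
  [4.5→4.75]: (156.2+141.0)/2 × 0.25 = 37.15
  [4.75→7.75]: (141.0+41.1)/2 × 3 = 273.15
  [7.75→8.75]: (41.1+27.3)/2 × 1 = 34.2
  Sum = 1981.875 µg/L·hr

AUC = 1982 µg/L·hr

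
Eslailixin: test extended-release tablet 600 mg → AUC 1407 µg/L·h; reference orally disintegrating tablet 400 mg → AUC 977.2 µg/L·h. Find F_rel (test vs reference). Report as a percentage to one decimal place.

F_rel = 96.0%

F_rel = (AUC_test/D_test) / (AUC_ref/D_ref)
      = (1407/600) / (977.2/400)
      = 2.345 / 2.443 = 0.9599 = 95.99%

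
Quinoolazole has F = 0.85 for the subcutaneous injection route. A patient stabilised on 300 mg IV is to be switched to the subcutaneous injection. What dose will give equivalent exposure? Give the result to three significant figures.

For equal systemic exposure: F × D_ev = D_iv
D_ev = D_iv / F = 300 / 0.85 = 352.941 mg

D_subcutaneous = 353 mg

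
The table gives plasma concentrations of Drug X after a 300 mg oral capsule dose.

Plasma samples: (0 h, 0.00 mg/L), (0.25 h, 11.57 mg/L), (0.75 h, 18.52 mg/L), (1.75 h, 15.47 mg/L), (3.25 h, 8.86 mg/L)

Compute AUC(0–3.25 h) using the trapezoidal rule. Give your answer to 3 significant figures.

Trapezoidal AUC_0→3.25:
  [0→0.25]: (0.00+11.57)/2 × 0.25 = 1.44625
  [0.25→0.75]: (11.57+18.52)/2 × 0.5 = 7.5225
  [0.75→1.75]: (18.52+15.47)/2 × 1 = 16.995
  [1.75→3.25]: (15.47+8.86)/2 × 1.5 = 18.2475
  Sum = 44.21125 mg/L·h

AUC = 44.2 mg/L·h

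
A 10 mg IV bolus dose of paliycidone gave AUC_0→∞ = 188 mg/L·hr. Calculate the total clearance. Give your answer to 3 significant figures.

CL = 0.0532 L/hr

CL = Dose_iv / AUC_0→∞
   = 10 / 188 = 0.0531915 L/hr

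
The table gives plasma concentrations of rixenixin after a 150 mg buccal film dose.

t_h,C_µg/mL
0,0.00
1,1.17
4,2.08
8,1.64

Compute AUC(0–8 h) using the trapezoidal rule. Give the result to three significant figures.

AUC = 12.9 µg/mL·h

Trapezoidal AUC_0→8:
  [0→1]: (0.00+1.17)/2 × 1 = 0.585
  [1→4]: (1.17+2.08)/2 × 3 = 4.875
  [4→8]: (2.08+1.64)/2 × 4 = 7.44
  Sum = 12.9 µg/mL·h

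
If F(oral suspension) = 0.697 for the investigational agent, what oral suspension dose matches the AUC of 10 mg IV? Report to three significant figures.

For equal systemic exposure: F × D_ev = D_iv
D_ev = D_iv / F = 10 / 0.697 = 14.3472 mg

D_oral = 14.3 mg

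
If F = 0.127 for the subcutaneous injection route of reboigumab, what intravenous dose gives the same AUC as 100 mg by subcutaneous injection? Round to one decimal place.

D_iv = 12.7 mg

Systemic exposure from an extravascular dose = F × D_ev, so the equivalent IV dose is F × D_ev.
D_iv = F × D_ev = 0.127 × 100 = 12.7 mg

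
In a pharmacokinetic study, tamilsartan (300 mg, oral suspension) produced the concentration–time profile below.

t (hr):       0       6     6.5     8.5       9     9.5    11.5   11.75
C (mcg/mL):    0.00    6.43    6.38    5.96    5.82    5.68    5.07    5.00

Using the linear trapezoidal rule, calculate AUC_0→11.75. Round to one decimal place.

Trapezoidal AUC_0→11.75:
  [0→6]: (0.00+6.43)/2 × 6 = 19.29
  [6→6.5]: (6.43+6.38)/2 × 0.5 = 3.2025
  [6.5→8.5]: (6.38+5.96)/2 × 2 = 12.34
  [8.5→9]: (5.96+5.82)/2 × 0.5 = 2.945
  [9→9.5]: (5.82+5.68)/2 × 0.5 = 2.875
  [9.5→11.5]: (5.68+5.07)/2 × 2 = 10.75
  [11.5→11.75]: (5.07+5.00)/2 × 0.25 = 1.25875
  Sum = 52.66125 mcg/mL·hr

AUC = 52.7 mcg/mL·hr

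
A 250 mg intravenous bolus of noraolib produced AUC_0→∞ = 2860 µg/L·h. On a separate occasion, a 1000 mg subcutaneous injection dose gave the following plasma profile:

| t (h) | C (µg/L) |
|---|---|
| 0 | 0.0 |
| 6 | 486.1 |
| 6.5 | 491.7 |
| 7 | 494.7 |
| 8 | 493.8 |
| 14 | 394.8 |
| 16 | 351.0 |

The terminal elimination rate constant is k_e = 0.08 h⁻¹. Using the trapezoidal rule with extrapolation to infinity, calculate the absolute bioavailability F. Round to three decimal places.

Trapezoidal AUC_0→16 (subcutaneous injection):
  [0→6]: (0.0+486.1)/2 × 6 = 1458.3
  [6→6.5]: (486.1+491.7)/2 × 0.5 = 244.45
  [6.5→7]: (491.7+494.7)/2 × 0.5 = 246.6
  [7→8]: (494.7+493.8)/2 × 1 = 494.25
  [8→14]: (493.8+394.8)/2 × 6 = 2665.8
  [14→16]: (394.8+351.0)/2 × 2 = 745.8
  Sum = 5855.2 µg/L·h
Tail: C_last/k_e = 351.0/0.08 = 4387.500
AUC_0→∞ (subcutaneous injection) = 5855.2 + 4387.500 = 10242.7 µg/L·h
F = (AUC_ev/D_ev)/(AUC_iv/D_iv) = (10242.7/1000)/(2860/250) = 10.2427/11.44 = 0.8953

F = 0.895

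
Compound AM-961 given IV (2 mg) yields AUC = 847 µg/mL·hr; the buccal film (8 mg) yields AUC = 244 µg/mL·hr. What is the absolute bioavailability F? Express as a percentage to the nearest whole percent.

F = 7%

F = (AUC_ev / D_ev) / (AUC_iv / D_iv)
  = (244/8) / (847/2)
  = 30.5 / 423.5 = 0.0720
  = 7.20%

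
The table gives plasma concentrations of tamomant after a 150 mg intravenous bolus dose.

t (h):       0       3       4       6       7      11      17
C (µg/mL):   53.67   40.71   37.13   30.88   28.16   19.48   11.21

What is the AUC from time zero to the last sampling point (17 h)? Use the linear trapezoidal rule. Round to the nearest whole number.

AUC = 465 µg/mL·h

Trapezoidal AUC_0→17:
  [0→3]: (53.67+40.71)/2 × 3 = 141.57
  [3→4]: (40.71+37.13)/2 × 1 = 38.92
  [4→6]: (37.13+30.88)/2 × 2 = 68.01
  [6→7]: (30.88+28.16)/2 × 1 = 29.52
  [7→11]: (28.16+19.48)/2 × 4 = 95.28
  [11→17]: (19.48+11.21)/2 × 6 = 92.07
  Sum = 465.37 µg/mL·h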